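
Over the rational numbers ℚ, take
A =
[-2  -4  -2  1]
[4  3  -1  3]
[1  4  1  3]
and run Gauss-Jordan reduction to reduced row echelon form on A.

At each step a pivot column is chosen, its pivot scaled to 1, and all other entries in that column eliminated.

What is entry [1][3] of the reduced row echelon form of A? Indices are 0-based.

M[1][3] = 7/4

pivot(0,0)=-2: scale R0 → (1, 2, 1, -1/2)
  clear (1,0): R1 −= (4)R0 → (0, -5, -5, 5)
  clear (2,0): R2 −= (1)R0 → (0, 2, 0, 7/2)
pivot(1,1)=-5: scale R1 → (0, 1, 1, -1)
  clear (0,1): R0 −= (2)R1 → (1, 0, -1, 3/2)
  clear (2,1): R2 −= (2)R1 → (0, 0, -2, 11/2)
pivot(2,2)=-2: scale R2 → (0, 0, 1, -11/4)
  clear (0,2): R0 −= (-1)R2 → (1, 0, 0, -5/4)
  clear (1,2): R1 −= (1)R2 → (0, 1, 0, 7/4)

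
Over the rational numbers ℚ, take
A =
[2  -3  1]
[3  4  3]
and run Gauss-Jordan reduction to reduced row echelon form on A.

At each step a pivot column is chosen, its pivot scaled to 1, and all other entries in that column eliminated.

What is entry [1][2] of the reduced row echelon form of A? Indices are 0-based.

M[1][2] = 3/17

pivot(0,0)=2: scale R0 → (1, -3/2, 1/2)
  clear (1,0): R1 −= (3)R0 → (0, 17/2, 3/2)
pivot(1,1)=17/2: scale R1 → (0, 1, 3/17)
  clear (0,1): R0 −= (-3/2)R1 → (1, 0, 13/17)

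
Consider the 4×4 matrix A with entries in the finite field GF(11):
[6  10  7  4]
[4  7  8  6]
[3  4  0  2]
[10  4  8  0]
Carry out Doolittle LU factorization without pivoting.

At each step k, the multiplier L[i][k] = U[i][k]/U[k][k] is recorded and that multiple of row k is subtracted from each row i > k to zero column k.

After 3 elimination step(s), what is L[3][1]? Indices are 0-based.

L[3][1] = 6

[col 0] pivot 6
  R1 -= 8*R0 → (0, 4, 7, 7)  (L[1][0] := 8)
  R2 -= 6*R0 → (0, 10, 2, 0)  (L[2][0] := 6)
  R3 -= 9*R0 → (0, 2, 0, 8)  (L[3][0] := 9)
[col 1] pivot 4
  R2 -= 8*R1 → (0, 0, 1, 10)  (L[2][1] := 8)
  R3 -= 6*R1 → (0, 0, 2, 10)  (L[3][1] := 6)
[col 2] pivot 1
  R3 -= 2*R2 → (0, 0, 0, 1)  (L[3][2] := 2)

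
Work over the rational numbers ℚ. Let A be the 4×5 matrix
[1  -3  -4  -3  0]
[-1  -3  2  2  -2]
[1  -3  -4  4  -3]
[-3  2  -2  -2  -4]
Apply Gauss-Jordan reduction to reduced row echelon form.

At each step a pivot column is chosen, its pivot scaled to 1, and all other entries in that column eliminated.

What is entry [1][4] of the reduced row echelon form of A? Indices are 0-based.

step 1: normalize row 0 (÷1) = (1, -3, -4, -3, 0)
  row 1: subtract -1×row0 = (0, -6, -2, -1, -2)
  row 2: subtract 1×row0 = (0, 0, 0, 7, -3)
  row 3: subtract -3×row0 = (0, -7, -14, -11, -4)
step 2: normalize row 1 (÷-6) = (0, 1, 1/3, 1/6, 1/3)
  row 0: subtract -3×row1 = (1, 0, -3, -5/2, 1)
  row 3: subtract -7×row1 = (0, 0, -35/3, -59/6, -5/3)
step 3: exchange rows 2,3
step 3: normalize row 2 (÷-35/3) = (0, 0, 1, 59/70, 1/7)
  row 0: subtract -3×row2 = (1, 0, 0, 1/35, 10/7)
  row 1: subtract 1/3×row2 = (0, 1, 0, -4/35, 2/7)
step 4: normalize row 3 (÷7) = (0, 0, 0, 1, -3/7)
  row 0: subtract 1/35×row3 = (1, 0, 0, 0, 353/245)
  row 1: subtract -4/35×row3 = (0, 1, 0, 0, 58/245)
  row 2: subtract 59/70×row3 = (0, 0, 1, 0, 247/490)

M[1][4] = 58/245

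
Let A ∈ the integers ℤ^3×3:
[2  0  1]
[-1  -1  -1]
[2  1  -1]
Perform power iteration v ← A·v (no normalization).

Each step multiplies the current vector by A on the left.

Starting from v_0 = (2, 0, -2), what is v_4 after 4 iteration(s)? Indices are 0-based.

v_4 = (50, -32, 22)

v_0 = (2, 0, -2).
v_1 = A·v_0 = (2, 0, 6).
v_2 = A·v_1 = (10, -8, -2).
v_3 = A·v_2 = (18, 0, 14).
v_4 = A·v_3 = (50, -32, 22).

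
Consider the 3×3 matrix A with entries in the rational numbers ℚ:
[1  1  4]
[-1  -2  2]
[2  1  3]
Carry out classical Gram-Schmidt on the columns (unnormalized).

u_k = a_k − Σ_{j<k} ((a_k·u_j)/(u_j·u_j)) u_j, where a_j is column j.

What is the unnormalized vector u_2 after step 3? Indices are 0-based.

Step 1: u_0 = a_0 = (1, -1, 2).
Step 2: u_1 = a_1 − (5/6)·u_0 = (1/6, -7/6, -2/3).
Step 3: u_2 = a_2 − (4/3)·u_0 − (-2)·u_1 = (3, 1, -1).

u_2 = (3, 1, -1)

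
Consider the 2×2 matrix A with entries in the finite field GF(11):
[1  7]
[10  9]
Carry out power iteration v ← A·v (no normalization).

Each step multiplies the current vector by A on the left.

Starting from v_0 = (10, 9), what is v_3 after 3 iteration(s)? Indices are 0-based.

v_3 = (0, 3)

v_0 = (10, 9).
v_1 = A·v_0 = (7, 5).
v_2 = A·v_1 = (9, 5).
v_3 = A·v_2 = (0, 3).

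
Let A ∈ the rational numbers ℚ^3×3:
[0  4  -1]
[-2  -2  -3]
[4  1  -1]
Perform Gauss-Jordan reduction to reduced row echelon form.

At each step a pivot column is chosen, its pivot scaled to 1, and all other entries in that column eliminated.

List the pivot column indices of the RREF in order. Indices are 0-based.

step 1: exchange rows 0,1
step 1: normalize row 0 (÷-2) = (1, 1, 3/2)
  row 2: subtract 4×row0 = (0, -3, -7)
step 2: normalize row 1 (÷4) = (0, 1, -1/4)
  row 0: subtract 1×row1 = (1, 0, 7/4)
  row 2: subtract -3×row1 = (0, 0, -31/4)
step 3: normalize row 2 (÷-31/4) = (0, 0, 1)
  row 0: subtract 7/4×row2 = (1, 0, 0)
  row 1: subtract -1/4×row2 = (0, 1, 0)

pivot columns: 0, 1, 2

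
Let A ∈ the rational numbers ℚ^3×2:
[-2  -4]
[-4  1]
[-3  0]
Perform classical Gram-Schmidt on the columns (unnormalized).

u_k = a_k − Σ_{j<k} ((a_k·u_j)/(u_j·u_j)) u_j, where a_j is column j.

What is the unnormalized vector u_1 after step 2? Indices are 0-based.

Step 1: u_0 = a_0 = (-2, -4, -3).
Step 2: u_1 = a_1 − (4/29)·u_0 = (-108/29, 45/29, 12/29).

u_1 = (-108/29, 45/29, 12/29)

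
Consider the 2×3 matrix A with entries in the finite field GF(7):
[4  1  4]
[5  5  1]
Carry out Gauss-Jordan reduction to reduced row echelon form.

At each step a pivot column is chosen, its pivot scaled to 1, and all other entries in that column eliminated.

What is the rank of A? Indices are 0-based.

step 1: normalize row 0 (÷4) = (1, 2, 1)
  row 1: subtract 5×row0 = (0, 2, 3)
step 2: normalize row 1 (÷2) = (0, 1, 5)
  row 0: subtract 2×row1 = (1, 0, 5)

rank = 2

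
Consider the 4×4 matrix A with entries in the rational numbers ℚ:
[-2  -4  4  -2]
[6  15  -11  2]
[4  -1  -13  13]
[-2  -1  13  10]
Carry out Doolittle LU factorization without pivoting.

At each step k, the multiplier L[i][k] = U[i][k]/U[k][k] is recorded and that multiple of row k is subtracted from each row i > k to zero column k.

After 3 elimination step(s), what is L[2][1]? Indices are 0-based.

L[2][1] = -3

Step 1: pivot at (0,0) is -2.
  row1 ← row1 − (-3)·row0  ⇒  L[1][0]=-3, U row1=(0, 3, 1, -4)
  row2 ← row2 − (-2)·row0  ⇒  L[2][0]=-2, U row2=(0, -9, -5, 9)
  row3 ← row3 − (1)·row0  ⇒  L[3][0]=1, U row3=(0, 3, 9, 12)
Step 2: pivot at (1,1) is 3.
  row2 ← row2 − (-3)·row1  ⇒  L[2][1]=-3, U row2=(0, 0, -2, -3)
  row3 ← row3 − (1)·row1  ⇒  L[3][1]=1, U row3=(0, 0, 8, 16)
Step 3: pivot at (2,2) is -2.
  row3 ← row3 − (-4)·row2  ⇒  L[3][2]=-4, U row3=(0, 0, 0, 4)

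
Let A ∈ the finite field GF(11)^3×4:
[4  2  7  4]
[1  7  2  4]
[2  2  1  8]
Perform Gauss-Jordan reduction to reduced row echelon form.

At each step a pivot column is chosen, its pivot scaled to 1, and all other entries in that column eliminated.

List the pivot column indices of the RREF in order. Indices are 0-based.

pivot columns: 0, 1, 3

step 1: normalize row 0 (÷4) = (1, 6, 10, 1)
  row 1: subtract 1×row0 = (0, 1, 3, 3)
  row 2: subtract 2×row0 = (0, 1, 3, 6)
step 2: normalize row 1 (÷1) = (0, 1, 3, 3)
  row 0: subtract 6×row1 = (1, 0, 3, 5)
  row 2: subtract 1×row1 = (0, 0, 0, 3)
skip col 2 (zero from row 2)
step 3: normalize row 2 (÷3) = (0, 0, 0, 1)
  row 0: subtract 5×row2 = (1, 0, 3, 0)
  row 1: subtract 3×row2 = (0, 1, 3, 0)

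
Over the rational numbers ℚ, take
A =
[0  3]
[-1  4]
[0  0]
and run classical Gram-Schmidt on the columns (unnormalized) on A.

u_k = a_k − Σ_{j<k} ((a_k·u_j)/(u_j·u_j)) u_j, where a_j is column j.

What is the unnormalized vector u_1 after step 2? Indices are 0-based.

u_1 = (3, 0, 0)

Step 1: u_0 = a_0 = (0, -1, 0).
Step 2: u_1 = a_1 − (-4)·u_0 = (3, 0, 0).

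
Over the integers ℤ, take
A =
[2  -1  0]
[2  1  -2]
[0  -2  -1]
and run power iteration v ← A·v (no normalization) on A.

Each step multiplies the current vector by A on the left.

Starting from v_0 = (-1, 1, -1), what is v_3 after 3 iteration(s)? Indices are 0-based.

v_0 = (-1, 1, -1).
v_1 = A·v_0 = (-3, 1, -1).
v_2 = A·v_1 = (-7, -3, -1).
v_3 = A·v_2 = (-11, -15, 7).

v_3 = (-11, -15, 7)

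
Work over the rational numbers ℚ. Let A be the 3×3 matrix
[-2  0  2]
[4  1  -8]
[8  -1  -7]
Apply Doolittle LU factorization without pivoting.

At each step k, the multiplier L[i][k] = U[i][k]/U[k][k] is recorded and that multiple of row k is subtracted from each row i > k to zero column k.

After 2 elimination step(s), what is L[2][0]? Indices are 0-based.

[col 0] pivot -2
  R1 -= -2*R0 → (0, 1, -4)  (L[1][0] := -2)
  R2 -= -4*R0 → (0, -1, 1)  (L[2][0] := -4)
[col 1] pivot 1
  R2 -= -1*R1 → (0, 0, -3)  (L[2][1] := -1)

L[2][0] = -4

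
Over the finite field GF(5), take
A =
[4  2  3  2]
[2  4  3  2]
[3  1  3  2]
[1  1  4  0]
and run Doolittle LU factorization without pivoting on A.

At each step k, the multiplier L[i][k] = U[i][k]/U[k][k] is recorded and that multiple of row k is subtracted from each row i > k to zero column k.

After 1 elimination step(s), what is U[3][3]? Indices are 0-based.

U[3][3] = 2

[col 0] pivot 4
  R1 -= 3*R0 → (0, 3, 4, 1)  (L[1][0] := 3)
  R2 -= 2*R0 → (0, 2, 2, 3)  (L[2][0] := 2)
  R3 -= 4*R0 → (0, 3, 2, 2)  (L[3][0] := 4)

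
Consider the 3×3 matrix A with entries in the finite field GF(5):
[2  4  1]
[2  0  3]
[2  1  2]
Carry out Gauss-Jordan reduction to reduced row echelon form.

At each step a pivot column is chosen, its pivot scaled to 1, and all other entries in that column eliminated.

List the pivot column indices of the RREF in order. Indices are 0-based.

step 1: normalize row 0 (÷2) = (1, 2, 3)
  row 1: subtract 2×row0 = (0, 1, 2)
  row 2: subtract 2×row0 = (0, 2, 1)
step 2: normalize row 1 (÷1) = (0, 1, 2)
  row 0: subtract 2×row1 = (1, 0, 4)
  row 2: subtract 2×row1 = (0, 0, 2)
step 3: normalize row 2 (÷2) = (0, 0, 1)
  row 0: subtract 4×row2 = (1, 0, 0)
  row 1: subtract 2×row2 = (0, 1, 0)

pivot columns: 0, 1, 2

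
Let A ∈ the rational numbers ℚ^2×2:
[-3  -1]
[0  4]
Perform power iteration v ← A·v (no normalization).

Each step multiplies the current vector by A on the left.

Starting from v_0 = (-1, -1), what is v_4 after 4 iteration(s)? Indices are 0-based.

v_4 = (-56, -256)

v_0 = (-1, -1).
v_1 = A·v_0 = (4, -4).
v_2 = A·v_1 = (-8, -16).
v_3 = A·v_2 = (40, -64).
v_4 = A·v_3 = (-56, -256).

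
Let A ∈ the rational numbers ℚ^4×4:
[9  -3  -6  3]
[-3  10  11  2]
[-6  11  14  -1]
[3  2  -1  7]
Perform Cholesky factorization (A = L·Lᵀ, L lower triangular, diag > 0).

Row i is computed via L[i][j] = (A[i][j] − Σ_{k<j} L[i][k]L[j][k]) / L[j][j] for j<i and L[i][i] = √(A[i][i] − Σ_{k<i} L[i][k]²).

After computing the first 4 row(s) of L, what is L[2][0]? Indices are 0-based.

Step 1: L[0][0] = √(9) = 3.
  L[1][0] = (-3) / L[0][0] = -1.
Step 2: L[1][1] = √(9) = 3.
  L[2][0] = (-6) / L[0][0] = -2.
  L[2][1] = (9) / L[1][1] = 3.
Step 3: L[2][2] = √(1) = 1.
  L[3][0] = (3) / L[0][0] = 1.
  L[3][1] = (3) / L[1][1] = 1.
  L[3][2] = (-2) / L[2][2] = -2.
Step 4: L[3][3] = √(1) = 1.

L[2][0] = -2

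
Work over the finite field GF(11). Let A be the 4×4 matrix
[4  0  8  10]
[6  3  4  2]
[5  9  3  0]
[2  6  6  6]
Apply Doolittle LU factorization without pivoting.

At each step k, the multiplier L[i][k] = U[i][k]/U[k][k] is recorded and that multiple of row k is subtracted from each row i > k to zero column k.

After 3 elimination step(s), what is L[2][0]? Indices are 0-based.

Step 1: pivot at (0,0) is 4.
  row1 ← row1 − (7)·row0  ⇒  L[1][0]=7, U row1=(0, 3, 3, 9)
  row2 ← row2 − (4)·row0  ⇒  L[2][0]=4, U row2=(0, 9, 4, 4)
  row3 ← row3 − (6)·row0  ⇒  L[3][0]=6, U row3=(0, 6, 2, 1)
Step 2: pivot at (1,1) is 3.
  row2 ← row2 − (3)·row1  ⇒  L[2][1]=3, U row2=(0, 0, 6, 10)
  row3 ← row3 − (2)·row1  ⇒  L[3][1]=2, U row3=(0, 0, 7, 5)
Step 3: pivot at (2,2) is 6.
  row3 ← row3 − (3)·row2  ⇒  L[3][2]=3, U row3=(0, 0, 0, 8)

L[2][0] = 4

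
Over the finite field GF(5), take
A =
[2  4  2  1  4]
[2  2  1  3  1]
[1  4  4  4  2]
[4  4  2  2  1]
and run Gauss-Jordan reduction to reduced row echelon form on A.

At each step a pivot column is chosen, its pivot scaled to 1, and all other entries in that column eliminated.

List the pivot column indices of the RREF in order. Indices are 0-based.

step 1: normalize row 0 (÷2) = (1, 2, 1, 3, 2)
  row 1: subtract 2×row0 = (0, 3, 4, 2, 2)
  row 2: subtract 1×row0 = (0, 2, 3, 1, 0)
  row 3: subtract 4×row0 = (0, 1, 3, 0, 3)
step 2: normalize row 1 (÷3) = (0, 1, 3, 4, 4)
  row 0: subtract 2×row1 = (1, 0, 0, 0, 4)
  row 2: subtract 2×row1 = (0, 0, 2, 3, 2)
  row 3: subtract 1×row1 = (0, 0, 0, 1, 4)
step 3: normalize row 2 (÷2) = (0, 0, 1, 4, 1)
  row 1: subtract 3×row2 = (0, 1, 0, 2, 1)
step 4: normalize row 3 (÷1) = (0, 0, 0, 1, 4)
  row 1: subtract 2×row3 = (0, 1, 0, 0, 3)
  row 2: subtract 4×row3 = (0, 0, 1, 0, 0)

pivot columns: 0, 1, 2, 3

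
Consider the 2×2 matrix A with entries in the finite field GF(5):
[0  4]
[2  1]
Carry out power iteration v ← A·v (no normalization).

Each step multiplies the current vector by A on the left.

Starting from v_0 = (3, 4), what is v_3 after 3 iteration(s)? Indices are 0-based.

v_3 = (3, 2)

v_0 = (3, 4).
v_1 = A·v_0 = (1, 0).
v_2 = A·v_1 = (0, 2).
v_3 = A·v_2 = (3, 2).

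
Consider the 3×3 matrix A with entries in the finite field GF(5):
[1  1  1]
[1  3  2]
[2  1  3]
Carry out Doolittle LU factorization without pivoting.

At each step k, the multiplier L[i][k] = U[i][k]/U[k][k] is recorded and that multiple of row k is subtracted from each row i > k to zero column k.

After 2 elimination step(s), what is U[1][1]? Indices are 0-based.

U[1][1] = 2

Step 1: pivot at (0,0) is 1.
  row1 ← row1 − (1)·row0  ⇒  L[1][0]=1, U row1=(0, 2, 1)
  row2 ← row2 − (2)·row0  ⇒  L[2][0]=2, U row2=(0, 4, 1)
Step 2: pivot at (1,1) is 2.
  row2 ← row2 − (2)·row1  ⇒  L[2][1]=2, U row2=(0, 0, 4)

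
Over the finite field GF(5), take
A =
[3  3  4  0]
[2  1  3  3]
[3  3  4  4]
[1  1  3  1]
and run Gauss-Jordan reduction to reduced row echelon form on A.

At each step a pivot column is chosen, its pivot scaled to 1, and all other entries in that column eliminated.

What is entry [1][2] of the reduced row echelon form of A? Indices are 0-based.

M[1][2] = 3

[1] R0 /= 3  ⇒  (1, 1, 3, 0)
     R1 -= 2·R0  ⇒  (0, 4, 2, 3)
     R2 -= 3·R0  ⇒  (0, 0, 0, 4)
     R3 -= 1·R0  ⇒  (0, 0, 0, 1)
[2] R1 /= 4  ⇒  (0, 1, 3, 2)
     R0 -= 1·R1  ⇒  (1, 0, 0, 3)
column 2 empty below row 2
[3] R2 /= 4  ⇒  (0, 0, 0, 1)
     R0 -= 3·R2  ⇒  (1, 0, 0, 0)
     R1 -= 2·R2  ⇒  (0, 1, 3, 0)
     R3 -= 1·R2  ⇒  (0, 0, 0, 0)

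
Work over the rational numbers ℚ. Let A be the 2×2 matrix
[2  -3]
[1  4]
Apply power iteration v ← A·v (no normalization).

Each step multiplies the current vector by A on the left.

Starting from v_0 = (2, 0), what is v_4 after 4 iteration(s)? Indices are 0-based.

v_4 = (-214, 168)

v_0 = (2, 0).
v_1 = A·v_0 = (4, 2).
v_2 = A·v_1 = (2, 12).
v_3 = A·v_2 = (-32, 50).
v_4 = A·v_3 = (-214, 168).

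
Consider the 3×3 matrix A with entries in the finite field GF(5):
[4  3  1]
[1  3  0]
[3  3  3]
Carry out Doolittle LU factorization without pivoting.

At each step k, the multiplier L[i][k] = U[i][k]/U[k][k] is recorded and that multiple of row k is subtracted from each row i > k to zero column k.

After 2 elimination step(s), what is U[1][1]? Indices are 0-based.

[col 0] pivot 4
  R1 -= 4*R0 → (0, 1, 1)  (L[1][0] := 4)
  R2 -= 2*R0 → (0, 2, 1)  (L[2][0] := 2)
[col 1] pivot 1
  R2 -= 2*R1 → (0, 0, 4)  (L[2][1] := 2)

U[1][1] = 1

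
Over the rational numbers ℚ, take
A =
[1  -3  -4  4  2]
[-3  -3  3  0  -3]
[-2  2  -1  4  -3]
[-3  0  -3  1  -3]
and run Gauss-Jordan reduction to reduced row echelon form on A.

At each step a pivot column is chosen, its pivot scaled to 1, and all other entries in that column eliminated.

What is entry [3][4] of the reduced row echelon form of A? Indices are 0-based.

M[3][4] = -3/28

pivot(0,0)=1: scale R0 → (1, -3, -4, 4, 2)
  clear (1,0): R1 −= (-3)R0 → (0, -12, -9, 12, 3)
  clear (2,0): R2 −= (-2)R0 → (0, -4, -9, 12, 1)
  clear (3,0): R3 −= (-3)R0 → (0, -9, -15, 13, 3)
pivot(1,1)=-12: scale R1 → (0, 1, 3/4, -1, -1/4)
  clear (0,1): R0 −= (-3)R1 → (1, 0, -7/4, 1, 5/4)
  clear (2,1): R2 −= (-4)R1 → (0, 0, -6, 8, 0)
  clear (3,1): R3 −= (-9)R1 → (0, 0, -33/4, 4, 3/4)
pivot(2,2)=-6: scale R2 → (0, 0, 1, -4/3, 0)
  clear (0,2): R0 −= (-7/4)R2 → (1, 0, 0, -4/3, 5/4)
  clear (1,2): R1 −= (3/4)R2 → (0, 1, 0, 0, -1/4)
  clear (3,2): R3 −= (-33/4)R2 → (0, 0, 0, -7, 3/4)
pivot(3,3)=-7: scale R3 → (0, 0, 0, 1, -3/28)
  clear (0,3): R0 −= (-4/3)R3 → (1, 0, 0, 0, 31/28)
  clear (2,3): R2 −= (-4/3)R3 → (0, 0, 1, 0, -1/7)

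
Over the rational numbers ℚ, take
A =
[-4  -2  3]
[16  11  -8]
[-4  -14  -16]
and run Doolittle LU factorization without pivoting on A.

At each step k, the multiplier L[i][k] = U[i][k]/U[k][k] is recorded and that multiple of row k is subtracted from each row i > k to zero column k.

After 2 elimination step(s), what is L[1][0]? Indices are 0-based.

Step 1: pivot at (0,0) is -4.
  row1 ← row1 − (-4)·row0  ⇒  L[1][0]=-4, U row1=(0, 3, 4)
  row2 ← row2 − (1)·row0  ⇒  L[2][0]=1, U row2=(0, -12, -19)
Step 2: pivot at (1,1) is 3.
  row2 ← row2 − (-4)·row1  ⇒  L[2][1]=-4, U row2=(0, 0, -3)

L[1][0] = -4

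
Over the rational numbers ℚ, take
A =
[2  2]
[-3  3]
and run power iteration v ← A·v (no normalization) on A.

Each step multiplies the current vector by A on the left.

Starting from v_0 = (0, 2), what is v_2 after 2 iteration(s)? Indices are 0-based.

v_0 = (0, 2).
v_1 = A·v_0 = (4, 6).
v_2 = A·v_1 = (20, 6).

v_2 = (20, 6)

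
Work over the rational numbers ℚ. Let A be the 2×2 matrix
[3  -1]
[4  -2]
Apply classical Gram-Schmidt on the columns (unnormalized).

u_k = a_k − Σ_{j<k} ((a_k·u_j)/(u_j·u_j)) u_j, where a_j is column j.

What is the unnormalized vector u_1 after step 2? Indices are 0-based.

Step 1: u_0 = a_0 = (3, 4).
Step 2: u_1 = a_1 − (-11/25)·u_0 = (8/25, -6/25).

u_1 = (8/25, -6/25)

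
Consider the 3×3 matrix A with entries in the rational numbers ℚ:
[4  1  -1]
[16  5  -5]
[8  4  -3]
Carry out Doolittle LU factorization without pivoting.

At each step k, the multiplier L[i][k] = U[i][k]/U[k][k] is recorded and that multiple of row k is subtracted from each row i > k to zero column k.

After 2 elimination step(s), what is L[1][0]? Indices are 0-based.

[col 0] pivot 4
  R1 -= 4*R0 → (0, 1, -1)  (L[1][0] := 4)
  R2 -= 2*R0 → (0, 2, -1)  (L[2][0] := 2)
[col 1] pivot 1
  R2 -= 2*R1 → (0, 0, 1)  (L[2][1] := 2)

L[1][0] = 4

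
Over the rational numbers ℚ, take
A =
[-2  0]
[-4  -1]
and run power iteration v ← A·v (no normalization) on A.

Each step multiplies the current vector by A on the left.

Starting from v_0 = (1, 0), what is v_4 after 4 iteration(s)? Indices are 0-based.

v_0 = (1, 0).
v_1 = A·v_0 = (-2, -4).
v_2 = A·v_1 = (4, 12).
v_3 = A·v_2 = (-8, -28).
v_4 = A·v_3 = (16, 60).

v_4 = (16, 60)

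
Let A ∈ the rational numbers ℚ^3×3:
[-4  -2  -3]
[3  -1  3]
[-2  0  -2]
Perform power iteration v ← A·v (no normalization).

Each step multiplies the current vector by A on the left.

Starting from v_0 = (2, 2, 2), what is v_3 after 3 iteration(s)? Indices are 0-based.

v_0 = (2, 2, 2).
v_1 = A·v_0 = (-18, 10, -8).
v_2 = A·v_1 = (76, -88, 52).
v_3 = A·v_2 = (-284, 472, -256).

v_3 = (-284, 472, -256)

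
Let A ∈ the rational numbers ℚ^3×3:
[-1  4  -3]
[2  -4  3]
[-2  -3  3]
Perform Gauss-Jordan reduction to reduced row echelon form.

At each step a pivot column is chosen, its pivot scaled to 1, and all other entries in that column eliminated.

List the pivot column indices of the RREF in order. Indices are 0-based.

pivot columns: 0, 1, 2

[1] R0 /= -1  ⇒  (1, -4, 3)
     R1 -= 2·R0  ⇒  (0, 4, -3)
     R2 -= -2·R0  ⇒  (0, -11, 9)
[2] R1 /= 4  ⇒  (0, 1, -3/4)
     R0 -= -4·R1  ⇒  (1, 0, 0)
     R2 -= -11·R1  ⇒  (0, 0, 3/4)
[3] R2 /= 3/4  ⇒  (0, 0, 1)
     R1 -= -3/4·R2  ⇒  (0, 1, 0)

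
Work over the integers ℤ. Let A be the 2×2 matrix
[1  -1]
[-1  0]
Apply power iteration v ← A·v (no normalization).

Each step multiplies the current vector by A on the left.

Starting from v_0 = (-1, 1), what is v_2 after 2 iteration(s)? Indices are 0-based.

v_2 = (-3, 2)

v_0 = (-1, 1).
v_1 = A·v_0 = (-2, 1).
v_2 = A·v_1 = (-3, 2).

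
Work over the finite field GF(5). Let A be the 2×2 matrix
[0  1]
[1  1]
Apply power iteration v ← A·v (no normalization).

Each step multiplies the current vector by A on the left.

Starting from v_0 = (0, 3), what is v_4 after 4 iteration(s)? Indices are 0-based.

v_4 = (4, 0)

v_0 = (0, 3).
v_1 = A·v_0 = (3, 3).
v_2 = A·v_1 = (3, 1).
v_3 = A·v_2 = (1, 4).
v_4 = A·v_3 = (4, 0).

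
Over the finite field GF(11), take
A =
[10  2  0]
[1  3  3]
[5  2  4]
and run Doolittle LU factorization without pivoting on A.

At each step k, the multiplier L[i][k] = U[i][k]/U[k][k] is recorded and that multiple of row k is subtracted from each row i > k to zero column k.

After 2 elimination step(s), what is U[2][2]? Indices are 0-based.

U[2][2] = 10

k=0: U[0][0]=10
  eliminate (1,0): mult=10, new row 1: (0, 5, 3); set L[1][0]=10
  eliminate (2,0): mult=6, new row 2: (0, 1, 4); set L[2][0]=6
k=1: U[1][1]=5
  eliminate (2,1): mult=9, new row 2: (0, 0, 10); set L[2][1]=9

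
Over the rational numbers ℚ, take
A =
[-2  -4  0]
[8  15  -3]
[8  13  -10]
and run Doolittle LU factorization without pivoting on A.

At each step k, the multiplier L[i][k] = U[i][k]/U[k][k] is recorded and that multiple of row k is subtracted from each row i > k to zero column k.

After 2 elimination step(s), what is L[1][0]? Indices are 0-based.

L[1][0] = -4

[col 0] pivot -2
  R1 -= -4*R0 → (0, -1, -3)  (L[1][0] := -4)
  R2 -= -4*R0 → (0, -3, -10)  (L[2][0] := -4)
[col 1] pivot -1
  R2 -= 3*R1 → (0, 0, -1)  (L[2][1] := 3)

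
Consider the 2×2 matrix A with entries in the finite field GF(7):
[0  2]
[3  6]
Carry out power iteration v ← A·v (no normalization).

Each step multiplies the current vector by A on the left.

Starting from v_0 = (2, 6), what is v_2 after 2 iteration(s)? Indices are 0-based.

v_0 = (2, 6).
v_1 = A·v_0 = (5, 0).
v_2 = A·v_1 = (0, 1).

v_2 = (0, 1)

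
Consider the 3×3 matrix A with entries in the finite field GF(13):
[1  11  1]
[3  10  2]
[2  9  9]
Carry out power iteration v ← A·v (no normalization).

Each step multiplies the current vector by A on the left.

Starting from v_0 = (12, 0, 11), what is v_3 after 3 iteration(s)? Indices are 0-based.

v_0 = (12, 0, 11).
v_1 = A·v_0 = (10, 6, 6).
v_2 = A·v_1 = (4, 11, 11).
v_3 = A·v_2 = (6, 1, 11).

v_3 = (6, 1, 11)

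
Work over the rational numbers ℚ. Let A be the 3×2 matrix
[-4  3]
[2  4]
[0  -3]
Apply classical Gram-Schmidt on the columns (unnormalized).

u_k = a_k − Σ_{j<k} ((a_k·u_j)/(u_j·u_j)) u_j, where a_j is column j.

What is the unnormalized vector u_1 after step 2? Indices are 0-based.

Step 1: u_0 = a_0 = (-4, 2, 0).
Step 2: u_1 = a_1 − (-1/5)·u_0 = (11/5, 22/5, -3).

u_1 = (11/5, 22/5, -3)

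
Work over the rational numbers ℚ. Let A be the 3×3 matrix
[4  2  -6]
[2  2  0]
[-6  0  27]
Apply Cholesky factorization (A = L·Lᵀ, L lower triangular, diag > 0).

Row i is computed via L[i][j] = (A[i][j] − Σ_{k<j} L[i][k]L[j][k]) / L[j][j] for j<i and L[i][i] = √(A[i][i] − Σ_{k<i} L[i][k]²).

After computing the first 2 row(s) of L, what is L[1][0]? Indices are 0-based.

L[1][0] = 1

Step 1: L[0][0] = √(4) = 2.
  L[1][0] = (2) / L[0][0] = 1.
Step 2: L[1][1] = √(1) = 1.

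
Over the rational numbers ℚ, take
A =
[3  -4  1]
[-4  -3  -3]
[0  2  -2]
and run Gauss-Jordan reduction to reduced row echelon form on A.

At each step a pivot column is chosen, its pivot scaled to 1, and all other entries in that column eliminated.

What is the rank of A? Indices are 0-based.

pivot(0,0)=3: scale R0 → (1, -4/3, 1/3)
  clear (1,0): R1 −= (-4)R0 → (0, -25/3, -5/3)
pivot(1,1)=-25/3: scale R1 → (0, 1, 1/5)
  clear (0,1): R0 −= (-4/3)R1 → (1, 0, 3/5)
  clear (2,1): R2 −= (2)R1 → (0, 0, -12/5)
pivot(2,2)=-12/5: scale R2 → (0, 0, 1)
  clear (0,2): R0 −= (3/5)R2 → (1, 0, 0)
  clear (1,2): R1 −= (1/5)R2 → (0, 1, 0)

rank = 3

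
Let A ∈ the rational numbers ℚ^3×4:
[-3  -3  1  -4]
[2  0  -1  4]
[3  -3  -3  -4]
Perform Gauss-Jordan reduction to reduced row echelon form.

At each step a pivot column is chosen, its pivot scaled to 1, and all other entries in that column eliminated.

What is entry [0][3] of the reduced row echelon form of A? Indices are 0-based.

step 1: normalize row 0 (÷-3) = (1, 1, -1/3, 4/3)
  row 1: subtract 2×row0 = (0, -2, -1/3, 4/3)
  row 2: subtract 3×row0 = (0, -6, -2, -8)
step 2: normalize row 1 (÷-2) = (0, 1, 1/6, -2/3)
  row 0: subtract 1×row1 = (1, 0, -1/2, 2)
  row 2: subtract -6×row1 = (0, 0, -1, -12)
step 3: normalize row 2 (÷-1) = (0, 0, 1, 12)
  row 0: subtract -1/2×row2 = (1, 0, 0, 8)
  row 1: subtract 1/6×row2 = (0, 1, 0, -8/3)

M[0][3] = 8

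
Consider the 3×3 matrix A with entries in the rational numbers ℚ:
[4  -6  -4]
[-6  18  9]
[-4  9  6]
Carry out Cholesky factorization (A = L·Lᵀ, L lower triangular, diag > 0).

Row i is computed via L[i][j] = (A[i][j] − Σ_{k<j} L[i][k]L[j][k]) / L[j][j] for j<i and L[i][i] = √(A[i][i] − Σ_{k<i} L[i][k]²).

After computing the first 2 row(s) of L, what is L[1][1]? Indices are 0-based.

Step 1: L[0][0] = √(4) = 2.
  L[1][0] = (-6) / L[0][0] = -3.
Step 2: L[1][1] = √(9) = 3.

L[1][1] = 3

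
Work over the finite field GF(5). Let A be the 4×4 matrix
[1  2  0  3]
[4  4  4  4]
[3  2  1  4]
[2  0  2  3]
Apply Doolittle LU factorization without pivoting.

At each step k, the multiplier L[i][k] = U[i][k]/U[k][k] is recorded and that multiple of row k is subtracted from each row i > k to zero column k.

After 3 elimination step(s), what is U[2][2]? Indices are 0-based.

Step 1: pivot at (0,0) is 1.
  row1 ← row1 − (4)·row0  ⇒  L[1][0]=4, U row1=(0, 1, 4, 2)
  row2 ← row2 − (3)·row0  ⇒  L[2][0]=3, U row2=(0, 1, 1, 0)
  row3 ← row3 − (2)·row0  ⇒  L[3][0]=2, U row3=(0, 1, 2, 2)
Step 2: pivot at (1,1) is 1.
  row2 ← row2 − (1)·row1  ⇒  L[2][1]=1, U row2=(0, 0, 2, 3)
  row3 ← row3 − (1)·row1  ⇒  L[3][1]=1, U row3=(0, 0, 3, 0)
Step 3: pivot at (2,2) is 2.
  row3 ← row3 − (4)·row2  ⇒  L[3][2]=4, U row3=(0, 0, 0, 3)

U[2][2] = 2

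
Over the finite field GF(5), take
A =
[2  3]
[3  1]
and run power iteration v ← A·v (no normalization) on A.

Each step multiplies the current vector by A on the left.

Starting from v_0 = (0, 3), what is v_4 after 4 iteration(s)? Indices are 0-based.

v_0 = (0, 3).
v_1 = A·v_0 = (4, 3).
v_2 = A·v_1 = (2, 0).
v_3 = A·v_2 = (4, 1).
v_4 = A·v_3 = (1, 3).

v_4 = (1, 3)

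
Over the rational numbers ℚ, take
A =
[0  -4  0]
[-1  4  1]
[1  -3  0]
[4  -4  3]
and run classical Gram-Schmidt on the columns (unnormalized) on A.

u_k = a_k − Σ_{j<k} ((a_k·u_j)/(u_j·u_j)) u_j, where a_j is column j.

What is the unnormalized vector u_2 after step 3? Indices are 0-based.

u_2 = (436/497, 72/71, -116/497, 155/497)

Step 1: u_0 = a_0 = (0, -1, 1, 4).
Step 2: u_1 = a_1 − (-23/18)·u_0 = (-4, 49/18, -31/18, 10/9).
Step 3: u_2 = a_2 − (11/18)·u_0 − (109/497)·u_1 = (436/497, 72/71, -116/497, 155/497).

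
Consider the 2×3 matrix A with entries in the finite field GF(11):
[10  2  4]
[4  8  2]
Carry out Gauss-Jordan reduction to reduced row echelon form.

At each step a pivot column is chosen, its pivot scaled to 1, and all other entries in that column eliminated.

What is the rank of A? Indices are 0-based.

step 1: normalize row 0 (÷10) = (1, 9, 7)
  row 1: subtract 4×row0 = (0, 5, 7)
step 2: normalize row 1 (÷5) = (0, 1, 8)
  row 0: subtract 9×row1 = (1, 0, 1)

rank = 2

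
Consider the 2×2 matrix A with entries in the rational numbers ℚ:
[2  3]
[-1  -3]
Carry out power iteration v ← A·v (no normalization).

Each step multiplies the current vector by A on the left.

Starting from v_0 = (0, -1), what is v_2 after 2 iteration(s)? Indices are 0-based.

v_0 = (0, -1).
v_1 = A·v_0 = (-3, 3).
v_2 = A·v_1 = (3, -6).

v_2 = (3, -6)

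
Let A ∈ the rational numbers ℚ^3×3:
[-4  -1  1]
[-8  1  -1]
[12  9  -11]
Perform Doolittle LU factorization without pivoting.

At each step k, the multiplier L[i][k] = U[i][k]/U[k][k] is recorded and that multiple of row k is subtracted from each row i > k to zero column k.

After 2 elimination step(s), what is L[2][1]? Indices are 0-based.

[col 0] pivot -4
  R1 -= 2*R0 → (0, 3, -3)  (L[1][0] := 2)
  R2 -= -3*R0 → (0, 6, -8)  (L[2][0] := -3)
[col 1] pivot 3
  R2 -= 2*R1 → (0, 0, -2)  (L[2][1] := 2)

L[2][1] = 2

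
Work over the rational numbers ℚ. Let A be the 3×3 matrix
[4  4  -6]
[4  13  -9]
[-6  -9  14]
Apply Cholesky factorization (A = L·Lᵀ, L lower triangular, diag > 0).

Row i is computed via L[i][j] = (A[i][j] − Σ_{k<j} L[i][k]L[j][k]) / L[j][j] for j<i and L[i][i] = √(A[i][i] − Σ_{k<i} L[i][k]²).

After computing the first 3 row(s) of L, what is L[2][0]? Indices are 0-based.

Step 1: L[0][0] = √(4) = 2.
  L[1][0] = (4) / L[0][0] = 2.
Step 2: L[1][1] = √(9) = 3.
  L[2][0] = (-6) / L[0][0] = -3.
  L[2][1] = (-3) / L[1][1] = -1.
Step 3: L[2][2] = √(4) = 2.

L[2][0] = -3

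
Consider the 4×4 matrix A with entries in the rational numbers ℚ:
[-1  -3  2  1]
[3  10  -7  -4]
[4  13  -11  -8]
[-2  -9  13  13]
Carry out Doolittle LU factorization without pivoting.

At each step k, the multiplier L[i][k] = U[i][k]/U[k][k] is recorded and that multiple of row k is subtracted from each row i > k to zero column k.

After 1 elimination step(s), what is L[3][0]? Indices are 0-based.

k=0: U[0][0]=-1
  eliminate (1,0): mult=-3, new row 1: (0, 1, -1, -1); set L[1][0]=-3
  eliminate (2,0): mult=-4, new row 2: (0, 1, -3, -4); set L[2][0]=-4
  eliminate (3,0): mult=2, new row 3: (0, -3, 9, 11); set L[3][0]=2

L[3][0] = 2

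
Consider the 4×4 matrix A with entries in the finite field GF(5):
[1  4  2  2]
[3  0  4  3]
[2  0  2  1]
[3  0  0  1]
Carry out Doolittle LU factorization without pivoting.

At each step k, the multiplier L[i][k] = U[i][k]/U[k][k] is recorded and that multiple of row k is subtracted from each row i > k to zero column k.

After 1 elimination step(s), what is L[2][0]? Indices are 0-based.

L[2][0] = 2

Step 1: pivot at (0,0) is 1.
  row1 ← row1 − (3)·row0  ⇒  L[1][0]=3, U row1=(0, 3, 3, 2)
  row2 ← row2 − (2)·row0  ⇒  L[2][0]=2, U row2=(0, 2, 3, 2)
  row3 ← row3 − (3)·row0  ⇒  L[3][0]=3, U row3=(0, 3, 4, 0)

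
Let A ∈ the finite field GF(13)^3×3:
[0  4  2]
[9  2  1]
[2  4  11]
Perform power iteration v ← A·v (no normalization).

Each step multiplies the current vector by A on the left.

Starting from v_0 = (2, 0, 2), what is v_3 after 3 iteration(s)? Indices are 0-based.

v_3 = (12, 11, 2)

v_0 = (2, 0, 2).
v_1 = A·v_0 = (4, 7, 0).
v_2 = A·v_1 = (2, 11, 10).
v_3 = A·v_2 = (12, 11, 2).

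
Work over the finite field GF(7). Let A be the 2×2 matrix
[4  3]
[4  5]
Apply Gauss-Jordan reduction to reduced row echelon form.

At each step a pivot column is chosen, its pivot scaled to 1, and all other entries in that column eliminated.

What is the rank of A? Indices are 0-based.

pivot(0,0)=4: scale R0 → (1, 6)
  clear (1,0): R1 −= (4)R0 → (0, 2)
pivot(1,1)=2: scale R1 → (0, 1)
  clear (0,1): R0 −= (6)R1 → (1, 0)

rank = 2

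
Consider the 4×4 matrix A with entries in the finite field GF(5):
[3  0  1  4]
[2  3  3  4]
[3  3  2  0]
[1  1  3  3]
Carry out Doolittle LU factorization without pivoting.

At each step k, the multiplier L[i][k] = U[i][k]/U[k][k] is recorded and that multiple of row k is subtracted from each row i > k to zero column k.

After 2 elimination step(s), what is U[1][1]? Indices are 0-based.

U[1][1] = 3

Step 1: pivot at (0,0) is 3.
  row1 ← row1 − (4)·row0  ⇒  L[1][0]=4, U row1=(0, 3, 4, 3)
  row2 ← row2 − (1)·row0  ⇒  L[2][0]=1, U row2=(0, 3, 1, 1)
  row3 ← row3 − (2)·row0  ⇒  L[3][0]=2, U row3=(0, 1, 1, 0)
Step 2: pivot at (1,1) is 3.
  row2 ← row2 − (1)·row1  ⇒  L[2][1]=1, U row2=(0, 0, 2, 3)
  row3 ← row3 − (2)·row1  ⇒  L[3][1]=2, U row3=(0, 0, 3, 4)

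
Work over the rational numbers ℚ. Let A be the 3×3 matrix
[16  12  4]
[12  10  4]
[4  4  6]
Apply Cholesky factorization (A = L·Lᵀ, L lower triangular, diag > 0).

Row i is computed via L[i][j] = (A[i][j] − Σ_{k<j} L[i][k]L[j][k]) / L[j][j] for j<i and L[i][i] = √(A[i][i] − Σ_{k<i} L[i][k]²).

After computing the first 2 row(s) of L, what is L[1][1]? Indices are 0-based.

Step 1: L[0][0] = √(16) = 4.
  L[1][0] = (12) / L[0][0] = 3.
Step 2: L[1][1] = √(1) = 1.

L[1][1] = 1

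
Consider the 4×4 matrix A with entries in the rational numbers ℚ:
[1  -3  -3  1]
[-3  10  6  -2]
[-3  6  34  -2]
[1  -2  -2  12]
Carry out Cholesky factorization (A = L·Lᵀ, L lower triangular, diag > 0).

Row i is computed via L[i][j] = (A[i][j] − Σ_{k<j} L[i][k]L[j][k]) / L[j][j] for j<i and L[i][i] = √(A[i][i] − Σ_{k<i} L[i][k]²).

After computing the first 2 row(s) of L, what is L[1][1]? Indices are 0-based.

Step 1: L[0][0] = √(1) = 1.
  L[1][0] = (-3) / L[0][0] = -3.
Step 2: L[1][1] = √(1) = 1.

L[1][1] = 1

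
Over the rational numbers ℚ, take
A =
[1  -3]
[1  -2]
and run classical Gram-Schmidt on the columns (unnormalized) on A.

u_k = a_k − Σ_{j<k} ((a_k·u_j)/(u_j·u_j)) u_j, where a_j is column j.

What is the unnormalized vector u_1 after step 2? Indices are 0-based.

u_1 = (-1/2, 1/2)

Step 1: u_0 = a_0 = (1, 1).
Step 2: u_1 = a_1 − (-5/2)·u_0 = (-1/2, 1/2).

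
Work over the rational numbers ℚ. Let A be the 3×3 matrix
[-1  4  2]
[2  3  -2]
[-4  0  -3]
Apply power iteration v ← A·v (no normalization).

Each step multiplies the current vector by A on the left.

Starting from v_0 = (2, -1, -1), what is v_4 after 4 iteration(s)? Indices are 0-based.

v_4 = (-718, 359, 159)

v_0 = (2, -1, -1).
v_1 = A·v_0 = (-8, 3, -5).
v_2 = A·v_1 = (10, 3, 47).
v_3 = A·v_2 = (96, -65, -181).
v_4 = A·v_3 = (-718, 359, 159).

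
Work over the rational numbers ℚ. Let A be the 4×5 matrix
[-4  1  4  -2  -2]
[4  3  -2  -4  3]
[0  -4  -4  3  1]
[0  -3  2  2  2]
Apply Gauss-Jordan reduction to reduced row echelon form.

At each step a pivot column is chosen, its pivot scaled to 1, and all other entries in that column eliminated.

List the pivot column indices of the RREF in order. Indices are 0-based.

step 1: normalize row 0 (÷-4) = (1, -1/4, -1, 1/2, 1/2)
  row 1: subtract 4×row0 = (0, 4, 2, -6, 1)
step 2: normalize row 1 (÷4) = (0, 1, 1/2, -3/2, 1/4)
  row 0: subtract -1/4×row1 = (1, 0, -7/8, 1/8, 9/16)
  row 2: subtract -4×row1 = (0, 0, -2, -3, 2)
  row 3: subtract -3×row1 = (0, 0, 7/2, -5/2, 11/4)
step 3: normalize row 2 (÷-2) = (0, 0, 1, 3/2, -1)
  row 0: subtract -7/8×row2 = (1, 0, 0, 23/16, -5/16)
  row 1: subtract 1/2×row2 = (0, 1, 0, -9/4, 3/4)
  row 3: subtract 7/2×row2 = (0, 0, 0, -31/4, 25/4)
step 4: normalize row 3 (÷-31/4) = (0, 0, 0, 1, -25/31)
  row 0: subtract 23/16×row3 = (1, 0, 0, 0, 105/124)
  row 1: subtract -9/4×row3 = (0, 1, 0, 0, -33/31)
  row 2: subtract 3/2×row3 = (0, 0, 1, 0, 13/62)

pivot columns: 0, 1, 2, 3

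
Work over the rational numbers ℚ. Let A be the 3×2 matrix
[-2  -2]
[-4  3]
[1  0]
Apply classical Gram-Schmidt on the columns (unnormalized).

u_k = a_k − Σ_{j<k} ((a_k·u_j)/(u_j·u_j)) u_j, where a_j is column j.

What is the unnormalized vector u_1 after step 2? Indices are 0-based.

Step 1: u_0 = a_0 = (-2, -4, 1).
Step 2: u_1 = a_1 − (-8/21)·u_0 = (-58/21, 31/21, 8/21).

u_1 = (-58/21, 31/21, 8/21)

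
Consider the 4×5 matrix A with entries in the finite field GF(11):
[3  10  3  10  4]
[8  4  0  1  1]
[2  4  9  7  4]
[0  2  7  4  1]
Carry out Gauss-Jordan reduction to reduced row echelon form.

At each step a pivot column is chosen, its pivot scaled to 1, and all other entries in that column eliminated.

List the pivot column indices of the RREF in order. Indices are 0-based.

[1] R0 /= 3  ⇒  (1, 7, 1, 7, 5)
     R1 -= 8·R0  ⇒  (0, 3, 3, 0, 5)
     R2 -= 2·R0  ⇒  (0, 1, 7, 4, 5)
[2] R1 /= 3  ⇒  (0, 1, 1, 0, 9)
     R0 -= 7·R1  ⇒  (1, 0, 5, 7, 8)
     R2 -= 1·R1  ⇒  (0, 0, 6, 4, 7)
     R3 -= 2·R1  ⇒  (0, 0, 5, 4, 5)
[3] R2 /= 6  ⇒  (0, 0, 1, 8, 3)
     R0 -= 5·R2  ⇒  (1, 0, 0, 0, 4)
     R1 -= 1·R2  ⇒  (0, 1, 0, 3, 6)
     R3 -= 5·R2  ⇒  (0, 0, 0, 8, 1)
[4] R3 /= 8  ⇒  (0, 0, 0, 1, 7)
     R1 -= 3·R3  ⇒  (0, 1, 0, 0, 7)
     R2 -= 8·R3  ⇒  (0, 0, 1, 0, 2)

pivot columns: 0, 1, 2, 3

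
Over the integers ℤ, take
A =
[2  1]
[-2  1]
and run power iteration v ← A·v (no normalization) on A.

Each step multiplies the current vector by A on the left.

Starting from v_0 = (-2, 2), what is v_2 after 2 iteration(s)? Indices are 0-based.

v_2 = (2, 10)

v_0 = (-2, 2).
v_1 = A·v_0 = (-2, 6).
v_2 = A·v_1 = (2, 10).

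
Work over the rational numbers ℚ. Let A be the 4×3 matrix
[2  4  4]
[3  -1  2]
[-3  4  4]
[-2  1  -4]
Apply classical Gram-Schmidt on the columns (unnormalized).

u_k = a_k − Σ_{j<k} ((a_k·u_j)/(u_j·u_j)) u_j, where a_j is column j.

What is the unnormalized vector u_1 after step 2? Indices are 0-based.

Step 1: u_0 = a_0 = (2, 3, -3, -2).
Step 2: u_1 = a_1 − (-9/26)·u_0 = (61/13, 1/26, 77/26, 4/13).

u_1 = (61/13, 1/26, 77/26, 4/13)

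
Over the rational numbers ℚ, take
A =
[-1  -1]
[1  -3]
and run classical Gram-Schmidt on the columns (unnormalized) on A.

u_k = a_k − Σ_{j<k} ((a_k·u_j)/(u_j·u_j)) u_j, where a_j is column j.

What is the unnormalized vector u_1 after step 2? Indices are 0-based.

u_1 = (-2, -2)

Step 1: u_0 = a_0 = (-1, 1).
Step 2: u_1 = a_1 − (-1)·u_0 = (-2, -2).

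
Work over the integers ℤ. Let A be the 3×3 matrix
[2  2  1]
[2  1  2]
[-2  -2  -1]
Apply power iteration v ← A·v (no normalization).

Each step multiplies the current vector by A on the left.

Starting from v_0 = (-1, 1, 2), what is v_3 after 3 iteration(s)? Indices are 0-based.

v_0 = (-1, 1, 2).
v_1 = A·v_0 = (2, 3, -2).
v_2 = A·v_1 = (8, 3, -8).
v_3 = A·v_2 = (14, 3, -14).

v_3 = (14, 3, -14)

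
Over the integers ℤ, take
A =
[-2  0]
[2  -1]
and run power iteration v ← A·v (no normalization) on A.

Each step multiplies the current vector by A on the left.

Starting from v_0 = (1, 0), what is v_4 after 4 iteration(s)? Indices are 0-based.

v_0 = (1, 0).
v_1 = A·v_0 = (-2, 2).
v_2 = A·v_1 = (4, -6).
v_3 = A·v_2 = (-8, 14).
v_4 = A·v_3 = (16, -30).

v_4 = (16, -30)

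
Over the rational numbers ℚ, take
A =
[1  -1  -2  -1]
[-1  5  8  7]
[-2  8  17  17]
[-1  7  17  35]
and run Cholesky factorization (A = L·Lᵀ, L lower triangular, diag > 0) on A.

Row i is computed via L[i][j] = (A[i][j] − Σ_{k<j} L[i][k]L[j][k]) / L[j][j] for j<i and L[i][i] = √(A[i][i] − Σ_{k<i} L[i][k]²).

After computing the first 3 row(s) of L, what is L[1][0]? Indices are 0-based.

L[1][0] = -1

Step 1: L[0][0] = √(1) = 1.
  L[1][0] = (-1) / L[0][0] = -1.
Step 2: L[1][1] = √(4) = 2.
  L[2][0] = (-2) / L[0][0] = -2.
  L[2][1] = (6) / L[1][1] = 3.
Step 3: L[2][2] = √(4) = 2.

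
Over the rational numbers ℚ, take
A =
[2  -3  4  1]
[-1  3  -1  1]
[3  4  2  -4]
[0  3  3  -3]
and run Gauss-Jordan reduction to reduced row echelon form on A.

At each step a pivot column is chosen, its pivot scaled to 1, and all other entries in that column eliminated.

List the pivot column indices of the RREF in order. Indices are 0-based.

pivot(0,0)=2: scale R0 → (1, -3/2, 2, 1/2)
  clear (1,0): R1 −= (-1)R0 → (0, 3/2, 1, 3/2)
  clear (2,0): R2 −= (3)R0 → (0, 17/2, -4, -11/2)
pivot(1,1)=3/2: scale R1 → (0, 1, 2/3, 1)
  clear (0,1): R0 −= (-3/2)R1 → (1, 0, 3, 2)
  clear (2,1): R2 −= (17/2)R1 → (0, 0, -29/3, -14)
  clear (3,1): R3 −= (3)R1 → (0, 0, 1, -6)
pivot(2,2)=-29/3: scale R2 → (0, 0, 1, 42/29)
  clear (0,2): R0 −= (3)R2 → (1, 0, 0, -68/29)
  clear (1,2): R1 −= (2/3)R2 → (0, 1, 0, 1/29)
  clear (3,2): R3 −= (1)R2 → (0, 0, 0, -216/29)
pivot(3,3)=-216/29: scale R3 → (0, 0, 0, 1)
  clear (0,3): R0 −= (-68/29)R3 → (1, 0, 0, 0)
  clear (1,3): R1 −= (1/29)R3 → (0, 1, 0, 0)
  clear (2,3): R2 −= (42/29)R3 → (0, 0, 1, 0)

pivot columns: 0, 1, 2, 3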